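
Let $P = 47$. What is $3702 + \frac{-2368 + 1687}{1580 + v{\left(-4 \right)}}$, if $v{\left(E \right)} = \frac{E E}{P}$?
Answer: $\frac{274937745}{74276} \approx 3701.6$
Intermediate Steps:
$v{\left(E \right)} = \frac{E^{2}}{47}$ ($v{\left(E \right)} = \frac{E E}{47} = E^{2} \cdot \frac{1}{47} = \frac{E^{2}}{47}$)
$3702 + \frac{-2368 + 1687}{1580 + v{\left(-4 \right)}} = 3702 + \frac{-2368 + 1687}{1580 + \frac{\left(-4\right)^{2}}{47}} = 3702 - \frac{681}{1580 + \frac{1}{47} \cdot 16} = 3702 - \frac{681}{1580 + \frac{16}{47}} = 3702 - \frac{681}{\frac{74276}{47}} = 3702 - \frac{32007}{74276} = \frac{274937745}{74276}$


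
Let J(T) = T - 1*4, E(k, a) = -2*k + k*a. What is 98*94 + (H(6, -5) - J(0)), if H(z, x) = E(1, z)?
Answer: 9220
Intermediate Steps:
E(k, a) = -2*k + a*k
J(T) = -4 + T (J(T) = T - 4 = -4 + T)
H(z, x) = -2 + z (H(z, x) = 1*(-2 + z) = -2 + z)
98*94 + (H(6, -5) - J(0)) = 98*94 + ((-2 + 6) - (-4 + 0)) = 9212 + (4 - 1*(-4)) = 9212 + (4 + 4) = 9212 + 8 = 9220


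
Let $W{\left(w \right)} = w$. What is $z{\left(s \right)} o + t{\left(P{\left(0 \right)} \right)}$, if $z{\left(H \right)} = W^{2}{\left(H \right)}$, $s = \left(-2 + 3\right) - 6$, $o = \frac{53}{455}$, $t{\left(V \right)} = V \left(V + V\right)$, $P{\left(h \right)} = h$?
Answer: $\frac{265}{91} \approx 2.9121$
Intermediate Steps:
$t{\left(V \right)} = 2 V^{2}$ ($t{\left(V \right)} = V 2 V = 2 V^{2}$)
$o = \frac{53}{455}$ ($o = 53 \cdot \frac{1}{455} = \frac{53}{455} \approx 0.11648$)
$s = -5$ ($s = 1 - 6 = -5$)
$z{\left(H \right)} = H^{2}$
$z{\left(s \right)} o + t{\left(P{\left(0 \right)} \right)} = \left(-5\right)^{2} \cdot \frac{53}{455} + 2 \cdot 0^{2} = 25 \cdot \frac{53}{455} + 2 \cdot 0 = \frac{265}{91} + 0 = \frac{265}{91}$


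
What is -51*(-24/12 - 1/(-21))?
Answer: 697/7 ≈ 99.571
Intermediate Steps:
-51*(-24/12 - 1/(-21)) = -51*(-24*1/12 - 1*(-1/21)) = -51*(-2 + 1/21) = -51*(-41/21) = 697/7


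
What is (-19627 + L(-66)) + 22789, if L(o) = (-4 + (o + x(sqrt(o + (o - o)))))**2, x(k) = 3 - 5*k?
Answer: 6001 + 670*I*sqrt(66) ≈ 6001.0 + 5443.1*I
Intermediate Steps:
L(o) = (-1 + o - 5*sqrt(o))**2 (L(o) = (-4 + (o + (3 - 5*sqrt(o + (o - o)))))**2 = (-4 + (o + (3 - 5*sqrt(o + 0))))**2 = (-4 + (o + (3 - 5*sqrt(o))))**2 = (-4 + (3 + o - 5*sqrt(o)))**2 = (-1 + o - 5*sqrt(o))**2)
(-19627 + L(-66)) + 22789 = (-19627 + (1 - 1*(-66) + 5*sqrt(-66))**2) + 22789 = (-19627 + (1 + 66 + 5*(I*sqrt(66)))**2) + 22789 = (-19627 + (1 + 66 + 5*I*sqrt(66))**2) + 22789 = (-19627 + (67 + 5*I*sqrt(66))**2) + 22789 = 3162 + (67 + 5*I*sqrt(66))**2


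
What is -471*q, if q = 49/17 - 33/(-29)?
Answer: -933522/493 ≈ -1893.6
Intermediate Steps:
q = 1982/493 (q = 49*(1/17) - 33*(-1/29) = 49/17 + 33/29 = 1982/493 ≈ 4.0203)
-471*q = -471*1982/493 = -933522/493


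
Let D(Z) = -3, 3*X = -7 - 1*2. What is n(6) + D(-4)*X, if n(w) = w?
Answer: 15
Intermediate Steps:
X = -3 (X = (-7 - 1*2)/3 = (-7 - 2)/3 = (⅓)*(-9) = -3)
n(6) + D(-4)*X = 6 - 3*(-3) = 6 + 9 = 15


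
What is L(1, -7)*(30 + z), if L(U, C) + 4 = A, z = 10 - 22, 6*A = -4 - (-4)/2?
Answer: -78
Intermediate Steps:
A = -⅓ (A = (-4 - (-4)/2)/6 = (-4 - 1*(-2))/6 = (-4 + 2)/6 = (⅙)*(-2) = -⅓ ≈ -0.33333)
z = -12
L(U, C) = -13/3 (L(U, C) = -4 - ⅓ = -13/3)
L(1, -7)*(30 + z) = -13*(30 - 12)/3 = -13/3*18 = -78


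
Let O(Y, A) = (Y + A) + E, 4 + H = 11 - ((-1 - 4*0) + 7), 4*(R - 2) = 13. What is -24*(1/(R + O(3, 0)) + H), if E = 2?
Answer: -1080/41 ≈ -26.341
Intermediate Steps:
R = 21/4 (R = 2 + (1/4)*13 = 2 + 13/4 = 21/4 ≈ 5.2500)
H = 1 (H = -4 + (11 - ((-1 - 4*0) + 7)) = -4 + (11 - ((-1 + 0) + 7)) = -4 + (11 - (-1 + 7)) = -4 + (11 - 1*6) = -4 + (11 - 6) = -4 + 5 = 1)
O(Y, A) = 2 + A + Y (O(Y, A) = (Y + A) + 2 = (A + Y) + 2 = 2 + A + Y)
-24*(1/(R + O(3, 0)) + H) = -24*(1/(21/4 + (2 + 0 + 3)) + 1) = -24*(1/(21/4 + 5) + 1) = -24*(1/(41/4) + 1) = -24*(4/41 + 1) = -24*45/41 = -1080/41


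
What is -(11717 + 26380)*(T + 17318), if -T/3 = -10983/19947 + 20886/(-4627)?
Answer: -20315391653772009/30764923 ≈ -6.6034e+8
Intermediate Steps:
T = 467431383/30764923 (T = -3*(-10983/19947 + 20886/(-4627)) = -3*(-10983*1/19947 + 20886*(-1/4627)) = -3*(-3661/6649 - 20886/4627) = -3*(-155810461/30764923) = 467431383/30764923 ≈ 15.194)
-(11717 + 26380)*(T + 17318) = -(11717 + 26380)*(467431383/30764923 + 17318) = -38097*533254367897/30764923 = -1*20315391653772009/30764923 = -20315391653772009/30764923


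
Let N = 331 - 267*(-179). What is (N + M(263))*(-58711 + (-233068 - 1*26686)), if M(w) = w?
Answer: -15409565955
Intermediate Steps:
N = 48124 (N = 331 + 47793 = 48124)
(N + M(263))*(-58711 + (-233068 - 1*26686)) = (48124 + 263)*(-58711 + (-233068 - 1*26686)) = 48387*(-58711 + (-233068 - 26686)) = 48387*(-58711 - 259754) = 48387*(-318465) = -15409565955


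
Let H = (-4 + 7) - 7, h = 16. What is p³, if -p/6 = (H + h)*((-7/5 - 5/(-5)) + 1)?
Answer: -10077696/125 ≈ -80622.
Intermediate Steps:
H = -4 (H = 3 - 7 = -4)
p = -216/5 (p = -6*(-4 + 16)*((-7/5 - 5/(-5)) + 1) = -72*((-7*⅕ - 5*(-⅕)) + 1) = -72*((-7/5 + 1) + 1) = -72*(-⅖ + 1) = -72*3/5 = -6*36/5 = -216/5 ≈ -43.200)
p³ = (-216/5)³ = -10077696/125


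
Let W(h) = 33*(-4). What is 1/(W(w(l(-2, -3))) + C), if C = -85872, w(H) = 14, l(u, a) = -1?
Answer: -1/86004 ≈ -1.1627e-5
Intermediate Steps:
W(h) = -132
1/(W(w(l(-2, -3))) + C) = 1/(-132 - 85872) = 1/(-86004) = -1/86004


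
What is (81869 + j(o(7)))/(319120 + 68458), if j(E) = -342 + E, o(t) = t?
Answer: 40767/193789 ≈ 0.21037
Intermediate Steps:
(81869 + j(o(7)))/(319120 + 68458) = (81869 + (-342 + 7))/(319120 + 68458) = (81869 - 335)/387578 = 81534*(1/387578) = 40767/193789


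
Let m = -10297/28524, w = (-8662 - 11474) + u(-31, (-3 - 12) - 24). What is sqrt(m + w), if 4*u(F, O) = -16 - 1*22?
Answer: I*sqrt(4097761683609)/14262 ≈ 141.94*I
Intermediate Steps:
u(F, O) = -19/2 (u(F, O) = (-16 - 1*22)/4 = (-16 - 22)/4 = (1/4)*(-38) = -19/2)
w = -40291/2 (w = (-8662 - 11474) - 19/2 = -20136 - 19/2 = -40291/2 ≈ -20146.)
m = -10297/28524 (m = -10297*1/28524 = -10297/28524 ≈ -0.36099)
sqrt(m + w) = sqrt(-10297/28524 - 40291/2) = sqrt(-574640539/28524) = I*sqrt(4097761683609)/14262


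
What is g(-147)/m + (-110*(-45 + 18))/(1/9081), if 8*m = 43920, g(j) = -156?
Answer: 24678071524/915 ≈ 2.6971e+7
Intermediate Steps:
m = 5490 (m = (⅛)*43920 = 5490)
g(-147)/m + (-110*(-45 + 18))/(1/9081) = -156/5490 + (-110*(-45 + 18))/(1/9081) = -156*1/5490 + (-110*(-27))/(1/9081) = -26/915 + 2970*9081 = -26/915 + 26970570 = 24678071524/915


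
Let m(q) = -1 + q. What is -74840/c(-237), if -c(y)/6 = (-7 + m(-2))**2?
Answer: 1871/15 ≈ 124.73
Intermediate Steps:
c(y) = -600 (c(y) = -6*(-7 + (-1 - 2))**2 = -6*(-7 - 3)**2 = -6*(-10)**2 = -6*100 = -600)
-74840/c(-237) = -74840/(-600) = -74840*(-1/600) = 1871/15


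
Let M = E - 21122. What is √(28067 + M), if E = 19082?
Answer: √26027 ≈ 161.33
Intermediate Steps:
M = -2040 (M = 19082 - 21122 = -2040)
√(28067 + M) = √(28067 - 2040) = √26027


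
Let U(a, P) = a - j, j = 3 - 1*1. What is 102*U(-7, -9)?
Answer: -918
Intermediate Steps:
j = 2 (j = 3 - 1 = 2)
U(a, P) = -2 + a (U(a, P) = a - 1*2 = a - 2 = -2 + a)
102*U(-7, -9) = 102*(-2 - 7) = 102*(-9) = -918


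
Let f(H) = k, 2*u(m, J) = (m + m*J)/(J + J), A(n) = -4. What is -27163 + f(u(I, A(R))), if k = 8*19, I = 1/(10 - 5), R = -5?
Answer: -27011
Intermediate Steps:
I = ⅕ (I = 1/5 = ⅕ ≈ 0.20000)
k = 152
u(m, J) = (m + J*m)/(4*J) (u(m, J) = ((m + m*J)/(J + J))/2 = ((m + J*m)/((2*J)))/2 = ((m + J*m)*(1/(2*J)))/2 = ((m + J*m)/(2*J))/2 = (m + J*m)/(4*J))
f(H) = 152
-27163 + f(u(I, A(R))) = -27163 + 152 = -27011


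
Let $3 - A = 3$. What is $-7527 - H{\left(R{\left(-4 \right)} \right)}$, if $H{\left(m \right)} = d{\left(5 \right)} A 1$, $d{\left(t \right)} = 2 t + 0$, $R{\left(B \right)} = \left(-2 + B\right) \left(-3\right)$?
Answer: $-7527$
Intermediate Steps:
$A = 0$ ($A = 3 - 3 = 0$)
$R{\left(B \right)} = 6 - 3 B$
$d{\left(t \right)} = 2 t$
$H{\left(m \right)} = 0$ ($H{\left(m \right)} = 2 \cdot 5 \cdot 0 \cdot 1 = 10 \cdot 0 \cdot 1 = 0 \cdot 1 = 0$)
$-7527 - H{\left(R{\left(-4 \right)} \right)} = -7527 - 0 = -7527 + 0 = -7527$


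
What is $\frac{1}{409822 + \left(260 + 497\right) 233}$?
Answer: $\frac{1}{586203} \approx 1.7059 \cdot 10^{-6}$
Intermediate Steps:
$\frac{1}{409822 + \left(260 + 497\right) 233} = \frac{1}{409822 + 757 \cdot 233} = \frac{1}{409822 + 176381} = \frac{1}{586203}$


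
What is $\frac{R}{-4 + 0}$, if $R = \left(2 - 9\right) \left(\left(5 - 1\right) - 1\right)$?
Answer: $\frac{21}{4} \approx 5.25$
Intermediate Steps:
$R = -21$ ($R = - 7 \left(4 - 1\right) = \left(-7\right) 3 = -21$)
$\frac{R}{-4 + 0} = - \frac{21}{-4 + 0} = - \frac{21}{-4} = \left(-21\right) \left(- \frac{1}{4}\right) = \frac{21}{4}$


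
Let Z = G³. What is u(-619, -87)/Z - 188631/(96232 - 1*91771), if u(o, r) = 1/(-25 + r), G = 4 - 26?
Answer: -74985599665/1773360512 ≈ -42.284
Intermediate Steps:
G = -22
Z = -10648 (Z = (-22)³ = -10648)
u(-619, -87)/Z - 188631/(96232 - 1*91771) = 1/(-25 - 87*(-10648)) - 188631/(96232 - 1*91771) = -1/10648/(-112) - 188631/(96232 - 91771) = -1/112*(-1/10648) - 188631/4461 = 1/1192576 - 188631*1/4461 = 1/1192576 - 62877/1487 = -74985599665/1773360512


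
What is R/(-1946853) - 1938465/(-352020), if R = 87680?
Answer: 249536085803/45688746204 ≈ 5.4617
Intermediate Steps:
R/(-1946853) - 1938465/(-352020) = 87680/(-1946853) - 1938465/(-352020) = 87680*(-1/1946853) - 1938465*(-1/352020) = -87680/1946853 + 129231/23468 = 249536085803/45688746204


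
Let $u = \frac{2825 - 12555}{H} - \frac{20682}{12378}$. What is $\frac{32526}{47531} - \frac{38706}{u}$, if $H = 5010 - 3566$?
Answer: $\frac{2740666752007050}{595336659599} \approx 4603.6$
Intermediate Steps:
$H = 1444$
$u = - \frac{12525229}{1489486}$ ($u = \frac{2825 - 12555}{1444} - \frac{20682}{12378} = \left(-9730\right) \frac{1}{1444} - \frac{3447}{2063} = - \frac{4865}{722} - \frac{3447}{2063} = - \frac{12525229}{1489486} \approx -8.4091$)
$\frac{32526}{47531} - \frac{38706}{u} = \frac{32526}{47531} - \frac{38706}{- \frac{12525229}{1489486}} = 32526 \cdot \frac{1}{47531} - - \frac{57652045116}{12525229} = \frac{32526}{47531} + \frac{57652045116}{12525229} = \frac{2740666752007050}{595336659599}$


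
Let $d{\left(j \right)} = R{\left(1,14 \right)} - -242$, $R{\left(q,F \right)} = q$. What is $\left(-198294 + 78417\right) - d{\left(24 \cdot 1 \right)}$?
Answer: $-120120$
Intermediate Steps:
$d{\left(j \right)} = 243$ ($d{\left(j \right)} = 1 - -242 = 1 + 242 = 243$)
$\left(-198294 + 78417\right) - d{\left(24 \cdot 1 \right)} = \left(-198294 + 78417\right) - 243 = -119877 - 243 = -120120$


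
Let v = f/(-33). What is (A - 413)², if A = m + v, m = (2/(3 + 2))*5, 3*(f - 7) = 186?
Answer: 20647936/121 ≈ 1.7064e+5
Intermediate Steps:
f = 69 (f = 7 + (⅓)*186 = 7 + 62 = 69)
m = 2 (m = (2/5)*5 = (2*(⅕))*5 = (⅖)*5 = 2)
v = -23/11 (v = 69/(-33) = 69*(-1/33) = -23/11 ≈ -2.0909)
A = -1/11 (A = 2 - 23/11 = -1/11 ≈ -0.090909)
(A - 413)² = (-1/11 - 413)² = (-4544/11)² = 20647936/121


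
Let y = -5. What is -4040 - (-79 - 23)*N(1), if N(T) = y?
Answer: -4550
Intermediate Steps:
N(T) = -5
-4040 - (-79 - 23)*N(1) = -4040 - (-79 - 23)*(-5) = -4040 - (-102)*(-5) = -4040 - 1*510 = -4040 - 510 = -4550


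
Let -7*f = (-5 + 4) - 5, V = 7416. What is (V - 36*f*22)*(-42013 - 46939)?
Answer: -4194976320/7 ≈ -5.9928e+8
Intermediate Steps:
f = 6/7 (f = -((-5 + 4) - 5)/7 = -(-1 - 5)/7 = -⅐*(-6) = 6/7 ≈ 0.85714)
(V - 36*f*22)*(-42013 - 46939) = (7416 - 36*6/7*22)*(-42013 - 46939) = (7416 - 216/7*22)*(-88952) = (7416 - 4752/7)*(-88952) = (47160/7)*(-88952) = -4194976320/7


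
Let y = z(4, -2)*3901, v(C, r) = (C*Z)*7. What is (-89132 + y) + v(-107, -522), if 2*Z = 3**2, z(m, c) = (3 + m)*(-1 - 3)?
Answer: -403461/2 ≈ -2.0173e+5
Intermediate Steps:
z(m, c) = -12 - 4*m (z(m, c) = (3 + m)*(-4) = -12 - 4*m)
Z = 9/2 (Z = (1/2)*3**2 = (1/2)*9 = 9/2 ≈ 4.5000)
v(C, r) = 63*C/2 (v(C, r) = (C*(9/2))*7 = (9*C/2)*7 = 63*C/2)
y = -109228 (y = (-12 - 4*4)*3901 = (-12 - 16)*3901 = -28*3901 = -109228)
(-89132 + y) + v(-107, -522) = (-89132 - 109228) + (63/2)*(-107) = -198360 - 6741/2 = -403461/2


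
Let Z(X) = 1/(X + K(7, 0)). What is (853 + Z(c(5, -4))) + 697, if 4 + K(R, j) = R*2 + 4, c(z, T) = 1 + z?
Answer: 31001/20 ≈ 1550.1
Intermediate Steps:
K(R, j) = 2*R (K(R, j) = -4 + (R*2 + 4) = -4 + (2*R + 4) = -4 + (4 + 2*R) = 2*R)
Z(X) = 1/(14 + X) (Z(X) = 1/(X + 2*7) = 1/(X + 14) = 1/(14 + X))
(853 + Z(c(5, -4))) + 697 = (853 + 1/(14 + (1 + 5))) + 697 = (853 + 1/(14 + 6)) + 697 = (853 + 1/20) + 697 = 17061/20 + 697 = 31001/20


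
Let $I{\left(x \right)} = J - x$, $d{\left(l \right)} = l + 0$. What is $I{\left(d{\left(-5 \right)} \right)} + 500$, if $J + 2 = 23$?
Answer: $526$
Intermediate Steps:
$J = 21$ ($J = -2 + 23 = 21$)
$d{\left(l \right)} = l$
$I{\left(x \right)} = 21 - x$
$I{\left(d{\left(-5 \right)} \right)} + 500 = \left(21 - -5\right) + 500 = \left(21 + 5\right) + 500 = 26 + 500 = 526$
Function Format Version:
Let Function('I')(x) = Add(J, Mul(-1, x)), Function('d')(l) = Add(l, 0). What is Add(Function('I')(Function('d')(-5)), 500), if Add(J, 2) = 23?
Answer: 526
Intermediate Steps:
J = 21 (J = Add(-2, 23) = 21)
Function('d')(l) = l
Function('I')(x) = Add(21, Mul(-1, x))
Add(Function('I')(Function('d')(-5)), 500) = Add(Add(21, Mul(-1, -5)), 500) = Add(Add(21, 5), 500) = Add(26, 500) = 526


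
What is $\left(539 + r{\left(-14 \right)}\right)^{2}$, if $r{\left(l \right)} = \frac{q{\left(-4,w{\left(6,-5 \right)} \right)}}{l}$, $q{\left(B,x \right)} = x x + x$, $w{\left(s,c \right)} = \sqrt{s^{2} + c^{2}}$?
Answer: $\frac{28012643}{98} - \frac{7485 \sqrt{61}}{98} \approx 2.8525 \cdot 10^{5}$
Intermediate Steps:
$w{\left(s,c \right)} = \sqrt{c^{2} + s^{2}}$
$q{\left(B,x \right)} = x + x^{2}$ ($q{\left(B,x \right)} = x^{2} + x = x + x^{2}$)
$r{\left(l \right)} = \frac{\sqrt{61} \left(1 + \sqrt{61}\right)}{l}$ ($r{\left(l \right)} = \frac{\sqrt{\left(-5\right)^{2} + 6^{2}} \left(1 + \sqrt{\left(-5\right)^{2} + 6^{2}}\right)}{l} = \frac{\sqrt{25 + 36} \left(1 + \sqrt{25 + 36}\right)}{l} = \frac{\sqrt{61} \left(1 + \sqrt{61}\right)}{l}$)
$\left(539 + r{\left(-14 \right)}\right)^{2} = \left(539 + \frac{61 + \sqrt{61}}{-14}\right)^{2} = \left(539 - \frac{61 + \sqrt{61}}{14}\right)^{2} = \left(539 - \left(\frac{61}{14} + \frac{\sqrt{61}}{14}\right)\right)^{2} = \left(\frac{7485}{14} - \frac{\sqrt{61}}{14}\right)^{2}$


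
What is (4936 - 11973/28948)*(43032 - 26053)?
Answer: 2425880652545/28948 ≈ 8.3801e+7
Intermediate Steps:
(4936 - 11973/28948)*(43032 - 26053) = (4936 - 11973*1/28948)*16979 = (4936 - 11973/28948)*16979 = (142875355/28948)*16979 = 2425880652545/28948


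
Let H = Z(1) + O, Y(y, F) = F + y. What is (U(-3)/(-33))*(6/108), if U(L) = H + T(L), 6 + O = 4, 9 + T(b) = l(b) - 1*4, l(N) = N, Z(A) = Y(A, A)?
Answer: 8/297 ≈ 0.026936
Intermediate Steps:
Z(A) = 2*A (Z(A) = A + A = 2*A)
T(b) = -13 + b (T(b) = -9 + (b - 1*4) = -9 + (b - 4) = -9 + (-4 + b) = -13 + b)
O = -2 (O = -6 + 4 = -2)
H = 0 (H = 2*1 - 2 = 2 - 2 = 0)
U(L) = -13 + L (U(L) = 0 + (-13 + L) = -13 + L)
(U(-3)/(-33))*(6/108) = ((-13 - 3)/(-33))*(6/108) = (-16*(-1/33))*(6*(1/108)) = (16/33)*(1/18) = 8/297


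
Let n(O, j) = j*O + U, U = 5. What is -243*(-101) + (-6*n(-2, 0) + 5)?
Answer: 24518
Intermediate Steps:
n(O, j) = 5 + O*j (n(O, j) = j*O + 5 = O*j + 5 = 5 + O*j)
-243*(-101) + (-6*n(-2, 0) + 5) = -243*(-101) + (-6*(5 - 2*0) + 5) = 24543 + (-6*(5 + 0) + 5) = 24543 + (-6*5 + 5) = 24543 + (-30 + 5) = 24543 - 25 = 24518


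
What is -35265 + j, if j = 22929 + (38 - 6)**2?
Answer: -11312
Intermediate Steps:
j = 23953 (j = 22929 + 32**2 = 22929 + 1024 = 23953)
-35265 + j = -35265 + 23953 = -11312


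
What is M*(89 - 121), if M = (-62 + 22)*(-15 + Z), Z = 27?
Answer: 15360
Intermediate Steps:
M = -480 (M = (-62 + 22)*(-15 + 27) = -40*12 = -480)
M*(89 - 121) = -480*(89 - 121) = -480*(-32) = 15360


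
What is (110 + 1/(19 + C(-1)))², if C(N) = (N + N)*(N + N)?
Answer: 6405961/529 ≈ 12110.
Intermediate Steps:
C(N) = 4*N² (C(N) = (2*N)*(2*N) = 4*N²)
(110 + 1/(19 + C(-1)))² = (110 + 1/(19 + 4*(-1)²))² = (110 + 1/(19 + 4*1))² = (110 + 1/(19 + 4))² = (110 + 1/23)² = (2531/23)² = 6405961/529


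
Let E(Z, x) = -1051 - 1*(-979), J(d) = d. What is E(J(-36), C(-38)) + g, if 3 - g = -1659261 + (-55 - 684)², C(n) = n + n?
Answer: 1113071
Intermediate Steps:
C(n) = 2*n
E(Z, x) = -72 (E(Z, x) = -1051 + 979 = -72)
g = 1113143 (g = 3 - (-1659261 + (-55 - 684)²) = 3 - (-1659261 + (-739)²) = 3 - (-1659261 + 546121) = 3 - 1*(-1113140) = 3 + 1113140 = 1113143)
E(J(-36), C(-38)) + g = -72 + 1113143 = 1113071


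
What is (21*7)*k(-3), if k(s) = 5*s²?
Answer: 6615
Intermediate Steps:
(21*7)*k(-3) = (21*7)*(5*(-3)²) = 147*(5*9) = 147*45 = 6615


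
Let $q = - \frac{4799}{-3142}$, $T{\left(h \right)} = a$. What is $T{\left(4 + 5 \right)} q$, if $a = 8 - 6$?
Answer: $\frac{4799}{1571} \approx 3.0547$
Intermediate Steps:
$a = 2$
$T{\left(h \right)} = 2$
$q = \frac{4799}{3142}$ ($q = \left(-4799\right) \left(- \frac{1}{3142}\right) = \frac{4799}{3142} \approx 1.5274$)
$T{\left(4 + 5 \right)} q = 2 \cdot \frac{4799}{3142} = \frac{4799}{1571}$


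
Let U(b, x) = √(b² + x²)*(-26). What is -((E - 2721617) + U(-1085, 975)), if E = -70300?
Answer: 2791917 + 130*√85114 ≈ 2.8298e+6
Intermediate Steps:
U(b, x) = -26*√(b² + x²)
-((E - 2721617) + U(-1085, 975)) = -((-70300 - 2721617) - 26*√((-1085)² + 975²)) = -(-2791917 - 26*√(1177225 + 950625)) = -(-2791917 - 130*√85114) = 2791917 + 130*√85114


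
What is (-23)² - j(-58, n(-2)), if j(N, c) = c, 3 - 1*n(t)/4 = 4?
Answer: 533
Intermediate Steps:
n(t) = -4 (n(t) = 12 - 4*4 = 12 - 16 = -4)
(-23)² - j(-58, n(-2)) = (-23)² - 1*(-4) = 529 + 4 = 533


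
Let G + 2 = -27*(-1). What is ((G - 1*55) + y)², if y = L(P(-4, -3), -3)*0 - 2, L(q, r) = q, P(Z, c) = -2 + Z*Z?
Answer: 1024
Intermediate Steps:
P(Z, c) = -2 + Z²
y = -2 (y = (-2 + (-4)²)*0 - 2 = (-2 + 16)*0 - 2 = 14*0 - 2 = 0 - 2 = -2)
G = 25 (G = -2 - 27*(-1) = -2 + 27 = 25)
((G - 1*55) + y)² = ((25 - 1*55) - 2)² = ((25 - 55) - 2)² = (-30 - 2)² = (-32)² = 1024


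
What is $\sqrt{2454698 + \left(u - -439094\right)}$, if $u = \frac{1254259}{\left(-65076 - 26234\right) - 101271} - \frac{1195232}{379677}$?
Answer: $\frac{\sqrt{15471104352613085368516350153}}{73118576337} \approx 1701.1$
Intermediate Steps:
$u = - \frac{706392268135}{73118576337}$ ($u = \frac{1254259}{-91310 - 101271} - \frac{1195232}{379677} = \frac{1254259}{-192581} - \frac{1195232}{379677} = 1254259 \left(- \frac{1}{192581}\right) - \frac{1195232}{379677} = - \frac{1254259}{192581} - \frac{1195232}{379677} = - \frac{706392268135}{73118576337} \approx -9.6609$)
$\sqrt{2454698 + \left(u - -439094\right)} = \sqrt{2454698 - - \frac{32105221765850543}{73118576337}} = \sqrt{2454698 + \left(- \frac{706392268135}{73118576337} + 439094\right)} = \sqrt{2454698 + \frac{32105221765850543}{73118576337}} = \sqrt{\frac{211589244863131769}{73118576337}} = \frac{\sqrt{15471104352613085368516350153}}{73118576337}$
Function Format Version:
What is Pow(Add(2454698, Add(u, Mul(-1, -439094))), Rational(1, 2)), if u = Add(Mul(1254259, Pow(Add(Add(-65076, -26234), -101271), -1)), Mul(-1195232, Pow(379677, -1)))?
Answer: Mul(Rational(1, 73118576337), Pow(15471104352613085368516350153, Rational(1, 2))) ≈ 1701.1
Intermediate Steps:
u = Rational(-706392268135, 73118576337) (u = Add(Mul(1254259, Pow(Add(-91310, -101271), -1)), Mul(-1195232, Rational(1, 379677))) = Add(Mul(1254259, Pow(-192581, -1)), Rational(-1195232, 379677)) = Add(Mul(1254259, Rational(-1, 192581)), Rational(-1195232, 379677)) = Add(Rational(-1254259, 192581), Rational(-1195232, 379677)) = Rational(-706392268135, 73118576337) ≈ -9.6609)
Pow(Add(2454698, Add(u, Mul(-1, -439094))), Rational(1, 2)) = Pow(Add(2454698, Add(Rational(-706392268135, 73118576337), Mul(-1, -439094))), Rational(1, 2)) = Pow(Add(2454698, Add(Rational(-706392268135, 73118576337), 439094)), Rational(1, 2)) = Pow(Add(2454698, Rational(32105221765850543, 73118576337)), Rational(1, 2)) = Pow(Rational(211589244863131769, 73118576337), Rational(1, 2)) = Mul(Rational(1, 73118576337), Pow(15471104352613085368516350153, Rational(1, 2)))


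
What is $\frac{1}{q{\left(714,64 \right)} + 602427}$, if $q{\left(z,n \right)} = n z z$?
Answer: $\frac{1}{33229371} \approx 3.0094 \cdot 10^{-8}$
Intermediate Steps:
$q{\left(z,n \right)} = n z^{2}$
$\frac{1}{q{\left(714,64 \right)} + 602427} = \frac{1}{64 \cdot 714^{2} + 602427} = \frac{1}{64 \cdot 509796 + 602427} = \frac{1}{32626944 + 602427} = \frac{1}{33229371}$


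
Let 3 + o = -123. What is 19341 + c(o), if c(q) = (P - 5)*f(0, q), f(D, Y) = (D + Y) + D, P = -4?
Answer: 20475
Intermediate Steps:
o = -126 (o = -3 - 123 = -126)
f(D, Y) = Y + 2*D
c(q) = -9*q (c(q) = (-4 - 5)*(q + 2*0) = -9*(q + 0) = -9*q)
19341 + c(o) = 19341 - 9*(-126) = 19341 + 1134 = 20475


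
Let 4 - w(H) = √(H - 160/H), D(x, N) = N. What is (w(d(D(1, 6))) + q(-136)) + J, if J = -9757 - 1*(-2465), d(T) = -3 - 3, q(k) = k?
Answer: -7424 - √186/3 ≈ -7428.5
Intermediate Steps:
d(T) = -6
J = -7292 (J = -9757 + 2465 = -7292)
w(H) = 4 - √(H - 160/H)
(w(d(D(1, 6))) + q(-136)) + J = ((4 - √(-6 - 160/(-6))) - 136) - 7292 = ((4 - √(-6 - 160*(-⅙))) - 136) - 7292 = ((4 - √(-6 + 80/3)) - 136) - 7292 = ((4 - √(62/3)) - 136) - 7292 = ((4 - √186/3) - 136) - 7292 = (-132 - √186/3) - 7292 = -7424 - √186/3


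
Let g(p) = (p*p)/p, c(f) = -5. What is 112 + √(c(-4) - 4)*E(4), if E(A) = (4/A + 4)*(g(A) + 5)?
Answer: 112 + 135*I ≈ 112.0 + 135.0*I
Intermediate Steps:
g(p) = p (g(p) = p²/p = p)
E(A) = (4 + 4/A)*(5 + A) (E(A) = (4/A + 4)*(A + 5) = (4 + 4/A)*(5 + A))
112 + √(c(-4) - 4)*E(4) = 112 + √(-5 - 4)*(24 + 4*4 + 20/4) = 112 + √(-9)*(24 + 16 + 20*(¼)) = 112 + (3*I)*(24 + 16 + 5) = 112 + (3*I)*45 = 112 + 135*I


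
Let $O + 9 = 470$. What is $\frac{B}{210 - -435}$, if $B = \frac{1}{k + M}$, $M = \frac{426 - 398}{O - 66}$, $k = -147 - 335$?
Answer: $- \frac{79}{24556698} \approx -3.217 \cdot 10^{-6}$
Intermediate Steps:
$O = 461$ ($O = -9 + 470 = 461$)
$k = -482$
$M = \frac{28}{395}$ ($M = \frac{426 - 398}{461 - 66} = \frac{28}{395} \approx 0.070886$)
$B = - \frac{395}{190362}$ ($B = \frac{1}{-482 + \frac{28}{395}} = \frac{1}{- \frac{190362}{395}} = - \frac{395}{190362} \approx -0.002075$)
$\frac{B}{210 - -435} = - \frac{395}{190362 \left(210 - -435\right)} = - \frac{395}{190362 \left(210 + 435\right)} = - \frac{395}{190362 \cdot 645} = \left(- \frac{395}{190362}\right) \frac{1}{645} = - \frac{79}{24556698}$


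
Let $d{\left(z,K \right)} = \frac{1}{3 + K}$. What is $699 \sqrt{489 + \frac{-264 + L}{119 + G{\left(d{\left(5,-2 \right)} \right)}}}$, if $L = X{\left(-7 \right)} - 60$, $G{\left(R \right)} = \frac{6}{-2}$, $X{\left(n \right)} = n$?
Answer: $\frac{699 \sqrt{1635397}}{58} \approx 15412.0$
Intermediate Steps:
$G{\left(R \right)} = -3$ ($G{\left(R \right)} = 6 \left(- \frac{1}{2}\right) = -3$)
$L = -67$ ($L = -7 - 60 = -67$)
$699 \sqrt{489 + \frac{-264 + L}{119 + G{\left(d{\left(5,-2 \right)} \right)}}} = 699 \sqrt{489 + \frac{-264 - 67}{119 - 3}} = 699 \sqrt{489 - \frac{331}{116}} = 699 \sqrt{\frac{56393}{116}} = 699 \frac{\sqrt{1635397}}{58} = \frac{699 \sqrt{1635397}}{58}$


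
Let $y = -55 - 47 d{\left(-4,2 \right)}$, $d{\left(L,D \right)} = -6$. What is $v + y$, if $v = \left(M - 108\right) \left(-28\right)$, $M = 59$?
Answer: $1599$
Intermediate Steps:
$y = 227$ ($y = -55 - -282 = -55 + 282 = 227$)
$v = 1372$ ($v = \left(59 - 108\right) \left(-28\right) = \left(-49\right) \left(-28\right) = 1372$)
$v + y = 1372 + 227 = 1599$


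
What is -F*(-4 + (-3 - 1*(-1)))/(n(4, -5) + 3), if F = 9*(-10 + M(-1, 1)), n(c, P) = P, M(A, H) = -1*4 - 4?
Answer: 486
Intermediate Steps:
M(A, H) = -8 (M(A, H) = -4 - 4 = -8)
F = -162 (F = 9*(-10 - 8) = 9*(-18) = -162)
-F*(-4 + (-3 - 1*(-1)))/(n(4, -5) + 3) = -(-162)*(-4 + (-3 - 1*(-1)))/(-5 + 3) = -(-162)*(-4 + (-3 + 1))/(-2) = -(-162)*(-4 - 2)*(-½) = -(-162)*(-6*(-½)) = -(-162)*3 = -1*(-486) = 486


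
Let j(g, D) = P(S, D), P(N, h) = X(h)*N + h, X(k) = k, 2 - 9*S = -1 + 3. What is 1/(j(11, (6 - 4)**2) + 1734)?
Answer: 1/1738 ≈ 0.00057537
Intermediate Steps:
S = 0 (S = 2/9 - (-1 + 3)/9 = 2/9 - 1/9*2 = 2/9 - 2/9 = 0)
P(N, h) = h + N*h (P(N, h) = h*N + h = N*h + h = h + N*h)
j(g, D) = D (j(g, D) = D*(1 + 0) = D*1 = D)
1/(j(11, (6 - 4)**2) + 1734) = 1/((6 - 4)**2 + 1734) = 1/(2**2 + 1734) = 1/(4 + 1734) = 1/1738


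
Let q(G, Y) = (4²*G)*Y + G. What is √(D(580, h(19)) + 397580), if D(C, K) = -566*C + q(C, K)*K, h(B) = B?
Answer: 160*√134 ≈ 1852.1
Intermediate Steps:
q(G, Y) = G + 16*G*Y (q(G, Y) = (16*G)*Y + G = 16*G*Y + G = G + 16*G*Y)
D(C, K) = -566*C + C*K*(1 + 16*K) (D(C, K) = -566*C + (C*(1 + 16*K))*K = -566*C + C*K*(1 + 16*K))
√(D(580, h(19)) + 397580) = √(580*(-566 + 19*(1 + 16*19)) + 397580) = √(580*(-566 + 19*(1 + 304)) + 397580) = √(580*(-566 + 19*305) + 397580) = √(580*(-566 + 5795) + 397580) = √(580*5229 + 397580) = √(3032820 + 397580) = √3430400 = 160*√134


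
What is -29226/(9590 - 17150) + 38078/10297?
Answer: 14019281/1853460 ≈ 7.5638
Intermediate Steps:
-29226/(9590 - 17150) + 38078/10297 = -29226/(-7560) + 38078*(1/10297) = -29226*(-1/7560) + 38078/10297 = 4871/1260 + 38078/10297 = 14019281/1853460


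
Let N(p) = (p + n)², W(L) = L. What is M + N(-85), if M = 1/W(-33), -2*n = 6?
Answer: 255551/33 ≈ 7744.0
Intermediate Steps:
n = -3 (n = -½*6 = -3)
N(p) = (-3 + p)² (N(p) = (p - 3)² = (-3 + p)²)
M = -1/33 (M = 1/(-33) = -1/33 ≈ -0.030303)
M + N(-85) = -1/33 + (-3 - 85)² = -1/33 + (-88)² = -1/33 + 7744 = 255551/33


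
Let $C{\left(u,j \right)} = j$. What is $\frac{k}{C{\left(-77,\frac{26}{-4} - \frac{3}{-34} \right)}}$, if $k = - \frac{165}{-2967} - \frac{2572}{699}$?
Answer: $\frac{42589471}{75352899} \approx 0.5652$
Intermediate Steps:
$k = - \frac{2505263}{691311}$ ($k = \left(-165\right) \left(- \frac{1}{2967}\right) - \frac{2572}{699} = \frac{55}{989} - \frac{2572}{699} = - \frac{2505263}{691311} \approx -3.6239$)
$\frac{k}{C{\left(-77,\frac{26}{-4} - \frac{3}{-34} \right)}} = - \frac{2505263}{691311 \left(\frac{26}{-4} - \frac{3}{-34}\right)} = - \frac{2505263}{691311 \left(26 \left(- \frac{1}{4}\right) - - \frac{3}{34}\right)} = - \frac{2505263}{691311 \left(- \frac{13}{2} + \frac{3}{34}\right)} = - \frac{2505263}{691311 \left(- \frac{109}{17}\right)} = \left(- \frac{2505263}{691311}\right) \left(- \frac{17}{109}\right) = \frac{42589471}{75352899}$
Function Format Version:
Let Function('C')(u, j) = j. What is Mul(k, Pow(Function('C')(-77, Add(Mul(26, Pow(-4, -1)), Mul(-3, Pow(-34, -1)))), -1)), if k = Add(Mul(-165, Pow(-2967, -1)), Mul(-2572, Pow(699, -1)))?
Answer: Rational(42589471, 75352899) ≈ 0.56520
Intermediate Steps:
k = Rational(-2505263, 691311) (k = Add(Mul(-165, Rational(-1, 2967)), Mul(-2572, Rational(1, 699))) = Add(Rational(55, 989), Rational(-2572, 699)) = Rational(-2505263, 691311) ≈ -3.6239)
Mul(k, Pow(Function('C')(-77, Add(Mul(26, Pow(-4, -1)), Mul(-3, Pow(-34, -1)))), -1)) = Mul(Rational(-2505263, 691311), Pow(Add(Mul(26, Pow(-4, -1)), Mul(-3, Pow(-34, -1))), -1)) = Mul(Rational(-2505263, 691311), Pow(Add(Mul(26, Rational(-1, 4)), Mul(-3, Rational(-1, 34))), -1)) = Mul(Rational(-2505263, 691311), Pow(Add(Rational(-13, 2), Rational(3, 34)), -1)) = Mul(Rational(-2505263, 691311), Pow(Rational(-109, 17), -1)) = Mul(Rational(-2505263, 691311), Rational(-17, 109)) = Rational(42589471, 75352899)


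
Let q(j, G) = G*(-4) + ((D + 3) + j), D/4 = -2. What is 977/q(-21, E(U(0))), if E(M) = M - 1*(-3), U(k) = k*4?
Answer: -977/38 ≈ -25.711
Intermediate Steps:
D = -8 (D = 4*(-2) = -8)
U(k) = 4*k
E(M) = 3 + M (E(M) = M + 3 = 3 + M)
q(j, G) = -5 + j - 4*G (q(j, G) = G*(-4) + ((-8 + 3) + j) = -4*G + (-5 + j) = -5 + j - 4*G)
977/q(-21, E(U(0))) = 977/(-5 - 21 - 4*(3 + 4*0)) = 977/(-5 - 21 - 4*(3 + 0)) = 977/(-5 - 21 - 4*3) = 977/(-5 - 21 - 12) = 977/(-38) = 977*(-1/38) = -977/38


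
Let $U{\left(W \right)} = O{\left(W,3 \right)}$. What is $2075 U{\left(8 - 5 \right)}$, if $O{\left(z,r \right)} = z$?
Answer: $6225$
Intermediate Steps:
$U{\left(W \right)} = W$
$2075 U{\left(8 - 5 \right)} = 2075 \left(8 - 5\right) = 2075 \cdot 3 = 6225$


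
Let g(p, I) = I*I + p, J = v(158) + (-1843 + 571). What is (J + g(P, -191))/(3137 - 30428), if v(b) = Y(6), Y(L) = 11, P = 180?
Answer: -11800/9097 ≈ -1.2971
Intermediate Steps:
v(b) = 11
J = -1261 (J = 11 + (-1843 + 571) = 11 - 1272 = -1261)
g(p, I) = p + I² (g(p, I) = I² + p = p + I²)
(J + g(P, -191))/(3137 - 30428) = (-1261 + (180 + (-191)²))/(3137 - 30428) = (-1261 + (180 + 36481))/(-27291) = (-1261 + 36661)*(-1/27291) = 35400*(-1/27291) = -11800/9097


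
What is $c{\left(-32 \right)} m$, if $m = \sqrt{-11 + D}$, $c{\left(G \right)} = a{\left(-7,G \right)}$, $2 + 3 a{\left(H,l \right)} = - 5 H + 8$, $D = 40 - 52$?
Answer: $\frac{41 i \sqrt{23}}{3} \approx 65.543 i$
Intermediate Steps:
$D = -12$ ($D = 40 - 52 = -12$)
$a{\left(H,l \right)} = 2 - \frac{5 H}{3}$ ($a{\left(H,l \right)} = - \frac{2}{3} + \frac{- 5 H + 8}{3} = - \frac{2}{3} + \frac{8 - 5 H}{3} = - \frac{2}{3} - \left(- \frac{8}{3} + \frac{5 H}{3}\right) = 2 - \frac{5 H}{3}$)
$c{\left(G \right)} = \frac{41}{3}$ ($c{\left(G \right)} = 2 - - \frac{35}{3} = 2 + \frac{35}{3} = \frac{41}{3}$)
$m = i \sqrt{23}$ ($m = \sqrt{-11 - 12} = \sqrt{-23} = i \sqrt{23} \approx 4.7958 i$)
$c{\left(-32 \right)} m = \frac{41 i \sqrt{23}}{3}$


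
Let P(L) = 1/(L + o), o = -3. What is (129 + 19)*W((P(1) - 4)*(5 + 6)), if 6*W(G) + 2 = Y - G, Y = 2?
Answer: 1221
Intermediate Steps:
P(L) = 1/(-3 + L) (P(L) = 1/(L - 3) = 1/(-3 + L))
W(G) = -G/6 (W(G) = -⅓ + (2 - G)/6 = -⅓ + (⅓ - G/6) = -G/6)
(129 + 19)*W((P(1) - 4)*(5 + 6)) = (129 + 19)*(-(1/(-3 + 1) - 4)*(5 + 6)/6) = 148*(-(1/(-2) - 4)*11/6) = 148*(-(-½ - 4)*11/6) = 148*(-(-3)*11/4) = 148*(-⅙*(-99/2)) = 148*(33/4) = 1221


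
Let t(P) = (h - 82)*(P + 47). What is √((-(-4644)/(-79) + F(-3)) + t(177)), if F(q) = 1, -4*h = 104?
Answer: I*√151342907/79 ≈ 155.72*I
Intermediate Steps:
h = -26 (h = -¼*104 = -26)
t(P) = -5076 - 108*P (t(P) = (-26 - 82)*(P + 47) = -108*(47 + P) = -5076 - 108*P)
√((-(-4644)/(-79) + F(-3)) + t(177)) = √((-(-4644)/(-79) + 1) + (-5076 - 108*177)) = √((-(-4644)*(-1)/79 + 1) + (-5076 - 19116)) = √((-86*54/79 + 1) - 24192) = √((-4644/79 + 1) - 24192) = √(-4565/79 - 24192) = √(-1915733/79) = I*√151342907/79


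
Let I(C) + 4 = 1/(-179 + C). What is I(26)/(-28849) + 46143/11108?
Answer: 203677258475/49029567876 ≈ 4.1542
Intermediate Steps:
I(C) = -4 + 1/(-179 + C)
I(26)/(-28849) + 46143/11108 = ((717 - 4*26)/(-179 + 26))/(-28849) + 46143/11108 = ((717 - 104)/(-153))*(-1/28849) + 46143*(1/11108) = -1/153*613*(-1/28849) + 46143/11108 = -613/153*(-1/28849) + 46143/11108 = 613/4413897 + 46143/11108 = 203677258475/49029567876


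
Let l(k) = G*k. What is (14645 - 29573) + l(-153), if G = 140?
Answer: -36348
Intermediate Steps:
l(k) = 140*k
(14645 - 29573) + l(-153) = (14645 - 29573) + 140*(-153) = -14928 - 21420 = -36348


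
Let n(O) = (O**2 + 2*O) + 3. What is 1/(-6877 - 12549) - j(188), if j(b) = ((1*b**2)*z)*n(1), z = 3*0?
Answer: -1/19426 ≈ -5.1477e-5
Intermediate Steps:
n(O) = 3 + O**2 + 2*O
z = 0
j(b) = 0 (j(b) = ((1*b**2)*0)*(3 + 1**2 + 2*1) = (b**2*0)*(3 + 1 + 2) = 0*6 = 0)
1/(-6877 - 12549) - j(188) = 1/(-6877 - 12549) - 1*0 = 1/(-19426) + 0 = -1/19426 + 0 = -1/19426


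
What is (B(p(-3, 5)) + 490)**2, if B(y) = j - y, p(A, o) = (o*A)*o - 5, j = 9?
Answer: 335241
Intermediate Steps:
p(A, o) = -5 + A*o**2 (p(A, o) = (A*o)*o - 5 = A*o**2 - 5 = -5 + A*o**2)
B(y) = 9 - y
(B(p(-3, 5)) + 490)**2 = ((9 - (-5 - 3*5**2)) + 490)**2 = ((9 - (-5 - 3*25)) + 490)**2 = ((9 - (-5 - 75)) + 490)**2 = ((9 - 1*(-80)) + 490)**2 = ((9 + 80) + 490)**2 = (89 + 490)**2 = 579**2 = 335241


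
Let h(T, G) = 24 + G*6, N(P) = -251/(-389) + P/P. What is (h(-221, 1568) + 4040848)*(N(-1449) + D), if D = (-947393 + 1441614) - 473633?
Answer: 32440199224160/389 ≈ 8.3394e+10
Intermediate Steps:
N(P) = 640/389 (N(P) = -251*(-1/389) + 1 = 251/389 + 1 = 640/389)
D = 20588 (D = 494221 - 473633 = 20588)
h(T, G) = 24 + 6*G
(h(-221, 1568) + 4040848)*(N(-1449) + D) = ((24 + 6*1568) + 4040848)*(640/389 + 20588) = ((24 + 9408) + 4040848)*(8009372/389) = (9432 + 4040848)*(8009372/389) = 4050280*(8009372/389) = 32440199224160/389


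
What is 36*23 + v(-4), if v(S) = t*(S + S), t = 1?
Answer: 820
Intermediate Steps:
v(S) = 2*S (v(S) = 1*(S + S) = 1*(2*S) = 2*S)
36*23 + v(-4) = 36*23 + 2*(-4) = 828 - 8 = 820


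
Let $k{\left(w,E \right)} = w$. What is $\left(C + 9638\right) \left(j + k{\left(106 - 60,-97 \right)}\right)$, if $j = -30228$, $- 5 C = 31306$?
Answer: $- \frac{509592888}{5} \approx -1.0192 \cdot 10^{8}$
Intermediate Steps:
$C = - \frac{31306}{5}$ ($C = \left(- \frac{1}{5}\right) 31306 = - \frac{31306}{5} \approx -6261.2$)
$\left(C + 9638\right) \left(j + k{\left(106 - 60,-97 \right)}\right) = \left(- \frac{31306}{5} + 9638\right) \left(-30228 + \left(106 - 60\right)\right) = \frac{16884 \left(-30228 + 46\right)}{5} = \frac{16884}{5} \left(-30182\right) = - \frac{509592888}{5}$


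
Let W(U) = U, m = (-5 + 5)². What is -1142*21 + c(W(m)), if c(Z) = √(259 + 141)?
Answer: -23962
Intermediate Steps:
m = 0 (m = 0² = 0)
c(Z) = 20 (c(Z) = √400 = 20)
-1142*21 + c(W(m)) = -1142*21 + 20 = -23982 + 20 = -23962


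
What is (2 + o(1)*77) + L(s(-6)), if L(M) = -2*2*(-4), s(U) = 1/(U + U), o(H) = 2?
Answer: 172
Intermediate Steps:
s(U) = 1/(2*U)
L(M) = 16 (L(M) = -4*(-4) = 16)
(2 + o(1)*77) + L(s(-6)) = (2 + 2*77) + 16 = (2 + 154) + 16 = 156 + 16 = 172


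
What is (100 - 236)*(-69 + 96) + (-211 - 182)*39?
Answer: -18999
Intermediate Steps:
(100 - 236)*(-69 + 96) + (-211 - 182)*39 = -136*27 - 393*39 = -3672 - 15327 = -18999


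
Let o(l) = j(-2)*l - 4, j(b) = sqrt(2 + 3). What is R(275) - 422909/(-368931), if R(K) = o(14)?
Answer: -1052815/368931 + 14*sqrt(5) ≈ 28.451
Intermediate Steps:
j(b) = sqrt(5)
o(l) = -4 + l*sqrt(5) (o(l) = sqrt(5)*l - 4 = l*sqrt(5) - 4 = -4 + l*sqrt(5))
R(K) = -4 + 14*sqrt(5)
R(275) - 422909/(-368931) = (-4 + 14*sqrt(5)) - 422909/(-368931) = (-4 + 14*sqrt(5)) - 422909*(-1/368931) = (-4 + 14*sqrt(5)) + 422909/368931 = -1052815/368931 + 14*sqrt(5)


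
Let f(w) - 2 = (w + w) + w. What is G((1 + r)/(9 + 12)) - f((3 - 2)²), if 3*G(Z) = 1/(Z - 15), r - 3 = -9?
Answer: -1607/320 ≈ -5.0219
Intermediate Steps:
r = -6 (r = 3 - 9 = -6)
f(w) = 2 + 3*w (f(w) = 2 + ((w + w) + w) = 2 + (2*w + w) = 2 + 3*w)
G(Z) = 1/(3*(-15 + Z)) (G(Z) = 1/(3*(Z - 15)) = 1/(3*(-15 + Z)))
G((1 + r)/(9 + 12)) - f((3 - 2)²) = 1/(3*(-15 + (1 - 6)/(9 + 12))) - (2 + 3*(3 - 2)²) = 1/(3*(-15 - 5/21)) - (2 + 3*1²) = 1/(3*(-15 - 5*1/21)) - (2 + 3*1) = 1/(3*(-15 - 5/21)) - (2 + 3) = 1/(3*(-320/21)) - 1*5 = (⅓)*(-21/320) - 5 = -7/320 - 5 = -1607/320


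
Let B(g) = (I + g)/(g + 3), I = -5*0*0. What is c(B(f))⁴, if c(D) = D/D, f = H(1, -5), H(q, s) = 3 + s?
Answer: 1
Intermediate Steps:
f = -2 (f = 3 - 5 = -2)
I = 0 (I = 0*0 = 0)
B(g) = g/(3 + g) (B(g) = (0 + g)/(g + 3) = g/(3 + g))
c(D) = 1
c(B(f))⁴ = 1⁴ = 1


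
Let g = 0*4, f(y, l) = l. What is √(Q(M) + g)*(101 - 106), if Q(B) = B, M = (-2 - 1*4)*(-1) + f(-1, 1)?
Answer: -5*√7 ≈ -13.229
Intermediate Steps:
M = 7 (M = (-2 - 1*4)*(-1) + 1 = (-2 - 4)*(-1) + 1 = -6*(-1) + 1 = 6 + 1 = 7)
g = 0
√(Q(M) + g)*(101 - 106) = √(7 + 0)*(101 - 106) = √7*(-5) = -5*√7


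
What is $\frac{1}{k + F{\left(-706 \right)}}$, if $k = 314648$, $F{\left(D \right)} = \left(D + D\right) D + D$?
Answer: $\frac{1}{1310814} \approx 7.6289 \cdot 10^{-7}$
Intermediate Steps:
$F{\left(D \right)} = D + 2 D^{2}$ ($F{\left(D \right)} = 2 D D + D = 2 D^{2} + D = D + 2 D^{2}$)
$\frac{1}{k + F{\left(-706 \right)}} = \frac{1}{314648 - 706 \left(1 + 2 \left(-706\right)\right)} = \frac{1}{314648 - 706 \left(1 - 1412\right)} = \frac{1}{314648 - -996166} = \frac{1}{314648 + 996166} = \frac{1}{1310814}$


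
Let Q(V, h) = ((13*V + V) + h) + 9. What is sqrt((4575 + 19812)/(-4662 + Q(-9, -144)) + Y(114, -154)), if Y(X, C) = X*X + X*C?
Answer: I*sqrt(12292877049)/1641 ≈ 67.564*I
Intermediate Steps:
Q(V, h) = 9 + h + 14*V (Q(V, h) = (14*V + h) + 9 = (h + 14*V) + 9 = 9 + h + 14*V)
Y(X, C) = X**2 + C*X
sqrt((4575 + 19812)/(-4662 + Q(-9, -144)) + Y(114, -154)) = sqrt((4575 + 19812)/(-4662 + (9 - 144 + 14*(-9))) + 114*(-154 + 114)) = sqrt(24387/(-4662 + (9 - 144 - 126)) + 114*(-40)) = sqrt(24387/(-4662 - 261) - 4560) = sqrt(24387/(-4923) - 4560) = sqrt(24387*(-1/4923) - 4560) = sqrt(-8129/1641 - 4560) = sqrt(-7491089/1641) = I*sqrt(12292877049)/1641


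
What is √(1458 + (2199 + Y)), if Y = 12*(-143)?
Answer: √1941 ≈ 44.057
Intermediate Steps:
Y = -1716
√(1458 + (2199 + Y)) = √(1458 + (2199 - 1716)) = √(1458 + 483) = √1941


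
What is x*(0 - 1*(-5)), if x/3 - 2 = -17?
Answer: -225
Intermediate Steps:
x = -45 (x = 6 + 3*(-17) = 6 - 51 = -45)
x*(0 - 1*(-5)) = -45*(0 - 1*(-5)) = -45*(0 + 5) = -45*5 = -225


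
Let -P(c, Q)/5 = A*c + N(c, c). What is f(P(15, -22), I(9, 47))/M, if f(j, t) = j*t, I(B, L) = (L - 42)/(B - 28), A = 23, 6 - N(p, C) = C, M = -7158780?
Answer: -140/2266947 ≈ -6.1757e-5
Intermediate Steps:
N(p, C) = 6 - C
P(c, Q) = -30 - 110*c (P(c, Q) = -5*(23*c + (6 - c)) = -5*(6 + 22*c) = -30 - 110*c)
I(B, L) = (-42 + L)/(-28 + B)
f(P(15, -22), I(9, 47))/M = ((-30 - 110*15)*((-42 + 47)/(-28 + 9)))/(-7158780) = ((-30 - 1650)*(5/(-19)))*(-1/7158780) = -(-1680)*5/19*(-1/7158780) = -1680*(-5/19)*(-1/7158780) = (8400/19)*(-1/7158780) = -140/2266947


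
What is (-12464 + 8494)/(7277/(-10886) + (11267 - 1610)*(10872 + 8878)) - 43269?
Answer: -89836850550249407/2076240507223 ≈ -43269.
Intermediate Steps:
(-12464 + 8494)/(7277/(-10886) + (11267 - 1610)*(10872 + 8878)) - 43269 = -3970/(7277*(-1/10886) + 9657*19750) - 43269 = -3970/(-7277/10886 + 190725750) - 43269 = -3970/2076240507223/10886 - 43269 = -3970*10886/2076240507223 - 43269 = -43217420/2076240507223 - 43269 = -89836850550249407/2076240507223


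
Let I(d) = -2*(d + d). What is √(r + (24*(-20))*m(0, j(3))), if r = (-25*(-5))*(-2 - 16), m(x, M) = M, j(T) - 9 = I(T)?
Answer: 9*I*√10 ≈ 28.461*I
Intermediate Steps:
I(d) = -4*d
j(T) = 9 - 4*T
r = -2250 (r = 125*(-18) = -2250)
√(r + (24*(-20))*m(0, j(3))) = √(-2250 + (24*(-20))*(9 - 4*3)) = √(-2250 - 480*(9 - 12)) = √(-2250 - 480*(-3)) = √(-2250 + 1440) = √(-810) = 9*I*√10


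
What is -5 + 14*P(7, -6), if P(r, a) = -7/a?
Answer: 34/3 ≈ 11.333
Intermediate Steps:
-5 + 14*P(7, -6) = -5 + 14*(-7/(-6)) = -5 + 14*(-7*(-⅙)) = -5 + 14*(7/6) = -5 + 49/3 = 34/3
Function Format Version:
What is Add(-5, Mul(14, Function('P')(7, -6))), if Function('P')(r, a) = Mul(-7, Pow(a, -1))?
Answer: Rational(34, 3) ≈ 11.333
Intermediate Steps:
Add(-5, Mul(14, Function('P')(7, -6))) = Add(-5, Mul(14, Mul(-7, Pow(-6, -1)))) = Add(-5, Mul(14, Mul(-7, Rational(-1, 6)))) = Add(-5, Mul(14, Rational(7, 6))) = Add(-5, Rational(49, 3)) = Rational(34, 3)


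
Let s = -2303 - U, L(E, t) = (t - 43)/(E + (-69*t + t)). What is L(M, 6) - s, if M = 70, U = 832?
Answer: 1059667/338 ≈ 3135.1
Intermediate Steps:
L(E, t) = (-43 + t)/(E - 68*t)
s = -3135 (s = -2303 - 1*832 = -2303 - 832 = -3135)
L(M, 6) - s = (-43 + 6)/(70 - 68*6) - 1*(-3135) = -37/(70 - 408) + 3135 = -37/(-338) + 3135 = -1/338*(-37) + 3135 = 37/338 + 3135 = 1059667/338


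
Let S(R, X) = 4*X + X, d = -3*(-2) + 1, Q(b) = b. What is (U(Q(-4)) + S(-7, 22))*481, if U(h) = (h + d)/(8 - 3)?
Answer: 265993/5 ≈ 53199.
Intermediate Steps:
d = 7 (d = 6 + 1 = 7)
U(h) = 7/5 + h/5 (U(h) = (h + 7)/(8 - 3) = (7 + h)/5 = (7 + h)*(⅕) = 7/5 + h/5)
S(R, X) = 5*X
(U(Q(-4)) + S(-7, 22))*481 = ((7/5 + (⅕)*(-4)) + 5*22)*481 = ((7/5 - ⅘) + 110)*481 = (⅗ + 110)*481 = (553/5)*481 = 265993/5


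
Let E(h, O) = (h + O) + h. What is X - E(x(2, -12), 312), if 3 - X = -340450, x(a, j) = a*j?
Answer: 340189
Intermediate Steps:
E(h, O) = O + 2*h (E(h, O) = (O + h) + h = O + 2*h)
X = 340453 (X = 3 - 1*(-340450) = 3 + 340450 = 340453)
X - E(x(2, -12), 312) = 340453 - (312 + 2*(2*(-12))) = 340453 - (312 + 2*(-24)) = 340453 - (312 - 48) = 340453 - 1*264 = 340453 - 264 = 340189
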